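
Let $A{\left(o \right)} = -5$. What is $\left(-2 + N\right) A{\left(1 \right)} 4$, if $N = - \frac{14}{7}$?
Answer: $80$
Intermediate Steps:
$N = -2$ ($N = \left(-14\right) \frac{1}{7} = -2$)
$\left(-2 + N\right) A{\left(1 \right)} 4 = \left(-2 - 2\right) \left(\left(-5\right) 4\right) = \left(-4\right) \left(-20\right) = 80$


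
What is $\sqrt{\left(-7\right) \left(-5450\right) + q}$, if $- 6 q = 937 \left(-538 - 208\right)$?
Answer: $\frac{\sqrt{1391853}}{3} \approx 393.26$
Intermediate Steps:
$q = \frac{349501}{3}$ ($q = - \frac{937 \left(-538 - 208\right)}{6} = - \frac{937 \left(-746\right)}{6} = \left(- \frac{1}{6}\right) \left(-699002\right) = \frac{349501}{3} \approx 1.165 \cdot 10^{5}$)
$\sqrt{\left(-7\right) \left(-5450\right) + q} = \sqrt{\left(-7\right) \left(-5450\right) + \frac{349501}{3}} = \sqrt{38150 + \frac{349501}{3}} = \sqrt{\frac{463951}{3}} = \frac{\sqrt{1391853}}{3}$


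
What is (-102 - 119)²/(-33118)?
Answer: -48841/33118 ≈ -1.4748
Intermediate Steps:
(-102 - 119)²/(-33118) = (-221)²*(-1/33118) = 48841*(-1/33118) = -48841/33118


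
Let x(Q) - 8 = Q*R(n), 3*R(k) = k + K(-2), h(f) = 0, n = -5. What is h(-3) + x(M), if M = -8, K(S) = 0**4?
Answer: 64/3 ≈ 21.333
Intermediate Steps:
K(S) = 0
R(k) = k/3 (R(k) = (k + 0)/3 = k/3)
x(Q) = 8 - 5*Q/3 (x(Q) = 8 + Q*((1/3)*(-5)) = 8 + Q*(-5/3) = 8 - 5*Q/3)
h(-3) + x(M) = 0 + (8 - 5/3*(-8)) = 0 + (8 + 40/3) = 0 + 64/3 = 64/3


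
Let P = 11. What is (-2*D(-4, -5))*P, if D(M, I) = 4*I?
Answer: 440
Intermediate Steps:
(-2*D(-4, -5))*P = -8*(-5)*11 = -2*(-20)*11 = 40*11 = 440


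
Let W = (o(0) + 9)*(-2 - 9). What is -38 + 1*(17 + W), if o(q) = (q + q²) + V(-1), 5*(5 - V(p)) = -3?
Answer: -908/5 ≈ -181.60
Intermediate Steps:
V(p) = 28/5 (V(p) = 5 - ⅕*(-3) = 5 + ⅗ = 28/5)
o(q) = 28/5 + q + q² (o(q) = (q + q²) + 28/5 = 28/5 + q + q²)
W = -803/5 (W = ((28/5 + 0 + 0²) + 9)*(-2 - 9) = ((28/5 + 0 + 0) + 9)*(-11) = (28/5 + 9)*(-11) = (73/5)*(-11) = -803/5 ≈ -160.60)
-38 + 1*(17 + W) = -38 + 1*(17 - 803/5) = -38 + 1*(-718/5) = -38 - 718/5 = -908/5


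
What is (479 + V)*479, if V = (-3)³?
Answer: 216508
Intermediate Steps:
V = -27
(479 + V)*479 = (479 - 27)*479 = 452*479 = 216508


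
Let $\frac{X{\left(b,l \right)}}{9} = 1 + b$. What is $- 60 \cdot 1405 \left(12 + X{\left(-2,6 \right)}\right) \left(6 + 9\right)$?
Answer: $-3793500$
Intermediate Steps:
$X{\left(b,l \right)} = 9 + 9 b$ ($X{\left(b,l \right)} = 9 \left(1 + b\right) = 9 + 9 b$)
$- 60 \cdot 1405 \left(12 + X{\left(-2,6 \right)}\right) \left(6 + 9\right) = - 60 \cdot 1405 \left(12 + \left(9 + 9 \left(-2\right)\right)\right) \left(6 + 9\right) = - 60 \cdot 1405 \left(12 + \left(9 - 18\right)\right) 15 = - 60 \cdot 1405 \left(12 - 9\right) 15 = - 60 \cdot 1405 \cdot 3 \cdot 15 = - 60 \cdot 1405 \cdot 45 = \left(-60\right) 63225 = -3793500$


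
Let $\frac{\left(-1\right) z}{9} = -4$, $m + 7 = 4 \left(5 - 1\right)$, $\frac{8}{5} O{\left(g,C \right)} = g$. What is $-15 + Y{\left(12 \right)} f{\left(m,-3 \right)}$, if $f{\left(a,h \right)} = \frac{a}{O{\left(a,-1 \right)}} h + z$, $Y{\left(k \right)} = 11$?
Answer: $\frac{1641}{5} \approx 328.2$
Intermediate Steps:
$O{\left(g,C \right)} = \frac{5 g}{8}$
$m = 9$ ($m = -7 + 4 \left(5 - 1\right) = -7 + 4 \cdot 4 = -7 + 16 = 9$)
$z = 36$ ($z = \left(-9\right) \left(-4\right) = 36$)
$f{\left(a,h \right)} = 36 + \frac{8 h}{5}$ ($f{\left(a,h \right)} = \frac{a}{\frac{5}{8} a} h + 36 = \frac{8}{5 a} a h + 36 = \frac{8 h}{5} + 36 = 36 + \frac{8 h}{5}$)
$-15 + Y{\left(12 \right)} f{\left(m,-3 \right)} = -15 + 11 \left(36 + \frac{8}{5} \left(-3\right)\right) = -15 + 11 \left(36 - \frac{24}{5}\right) = -15 + 11 \cdot \frac{156}{5} = -15 + \frac{1716}{5} = \frac{1641}{5}$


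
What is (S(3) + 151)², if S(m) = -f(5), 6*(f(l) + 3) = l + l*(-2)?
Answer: 863041/36 ≈ 23973.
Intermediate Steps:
f(l) = -3 - l/6 (f(l) = -3 + (l + l*(-2))/6 = -3 + (l - 2*l)/6 = -3 + (-l)/6 = -3 - l/6)
S(m) = 23/6 (S(m) = -(-3 - ⅙*5) = -(-3 - ⅚) = -1*(-23/6) = 23/6)
(S(3) + 151)² = (23/6 + 151)² = (929/6)² = 863041/36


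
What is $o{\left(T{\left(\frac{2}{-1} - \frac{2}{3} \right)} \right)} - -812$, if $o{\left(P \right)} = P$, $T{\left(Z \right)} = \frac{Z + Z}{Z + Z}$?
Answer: $813$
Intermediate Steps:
$T{\left(Z \right)} = 1$ ($T{\left(Z \right)} = \frac{2 Z}{2 Z} = 2 Z \frac{1}{2 Z} = 1$)
$o{\left(T{\left(\frac{2}{-1} - \frac{2}{3} \right)} \right)} - -812 = 1 - -812 = 1 + \left(-611 + 1423\right) = 1 + 812 = 813$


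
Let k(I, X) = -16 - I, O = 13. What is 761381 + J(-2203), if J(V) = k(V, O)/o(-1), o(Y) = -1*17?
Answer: 12941290/17 ≈ 7.6125e+5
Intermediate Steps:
o(Y) = -17
J(V) = 16/17 + V/17 (J(V) = (-16 - V)/(-17) = (-16 - V)*(-1/17) = 16/17 + V/17)
761381 + J(-2203) = 761381 + (16/17 + (1/17)*(-2203)) = 761381 + (16/17 - 2203/17) = 761381 - 2187/17 = 12941290/17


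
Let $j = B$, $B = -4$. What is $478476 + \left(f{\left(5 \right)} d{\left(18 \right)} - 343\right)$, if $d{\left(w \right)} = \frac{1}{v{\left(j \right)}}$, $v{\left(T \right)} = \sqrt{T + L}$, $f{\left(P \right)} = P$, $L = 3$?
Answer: $478133 - 5 i \approx 4.7813 \cdot 10^{5} - 5.0 i$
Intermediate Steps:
$j = -4$
$v{\left(T \right)} = \sqrt{3 + T}$ ($v{\left(T \right)} = \sqrt{T + 3} = \sqrt{3 + T}$)
$d{\left(w \right)} = - i$ ($d{\left(w \right)} = \frac{1}{\sqrt{3 - 4}} = \frac{1}{\sqrt{-1}} = \frac{1}{i} = - i$)
$478476 + \left(f{\left(5 \right)} d{\left(18 \right)} - 343\right) = 478476 - \left(343 - 5 \left(- i\right)\right) = 478476 - \left(343 + 5 i\right) = 478133 - 5 i$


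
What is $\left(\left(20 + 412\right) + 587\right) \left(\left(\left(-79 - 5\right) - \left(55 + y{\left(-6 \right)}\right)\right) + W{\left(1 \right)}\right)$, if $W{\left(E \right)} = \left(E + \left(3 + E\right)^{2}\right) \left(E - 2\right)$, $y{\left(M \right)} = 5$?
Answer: $-164059$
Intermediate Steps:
$W{\left(E \right)} = \left(-2 + E\right) \left(E + \left(3 + E\right)^{2}\right)$ ($W{\left(E \right)} = \left(E + \left(3 + E\right)^{2}\right) \left(-2 + E\right) = \left(-2 + E\right) \left(E + \left(3 + E\right)^{2}\right)$)
$\left(\left(20 + 412\right) + 587\right) \left(\left(\left(-79 - 5\right) - \left(55 + y{\left(-6 \right)}\right)\right) + W{\left(1 \right)}\right) = \left(\left(20 + 412\right) + 587\right) \left(\left(\left(-79 - 5\right) - 60\right) + \left(-18 + 1^{3} - 5 + 5 \cdot 1^{2}\right)\right) = \left(432 + 587\right) \left(\left(-84 - 60\right) + \left(-18 + 1 - 5 + 5 \cdot 1\right)\right) = 1019 \left(\left(-84 - 60\right) + \left(-18 + 1 - 5 + 5\right)\right) = 1019 \left(-144 - 17\right) = 1019 \left(-161\right) = -164059$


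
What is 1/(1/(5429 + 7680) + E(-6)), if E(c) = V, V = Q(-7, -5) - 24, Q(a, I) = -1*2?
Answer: -13109/340833 ≈ -0.038462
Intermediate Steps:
Q(a, I) = -2
V = -26 (V = -2 - 24 = -26)
E(c) = -26
1/(1/(5429 + 7680) + E(-6)) = 1/(1/(5429 + 7680) - 26) = 1/(1/13109 - 26) = 1/(-340833/13109) = -13109/340833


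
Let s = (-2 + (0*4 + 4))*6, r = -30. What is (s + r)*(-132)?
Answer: 2376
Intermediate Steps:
s = 12 (s = (-2 + (0 + 4))*6 = (-2 + 4)*6 = 2*6 = 12)
(s + r)*(-132) = (12 - 30)*(-132) = -18*(-132) = 2376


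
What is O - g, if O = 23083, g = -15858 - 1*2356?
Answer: 41297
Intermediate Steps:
g = -18214 (g = -15858 - 2356 = -18214)
O - g = 23083 - 1*(-18214) = 23083 + 18214 = 41297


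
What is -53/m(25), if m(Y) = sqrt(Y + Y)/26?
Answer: -689*sqrt(2)/5 ≈ -194.88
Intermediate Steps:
m(Y) = sqrt(2)*sqrt(Y)/26 (m(Y) = sqrt(2*Y)*(1/26) = (sqrt(2)*sqrt(Y))*(1/26) = sqrt(2)*sqrt(Y)/26)
-53/m(25) = -53*13*sqrt(2)/5 = -689*sqrt(2)/5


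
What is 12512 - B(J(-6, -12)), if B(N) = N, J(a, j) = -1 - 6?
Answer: 12519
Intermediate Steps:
J(a, j) = -7
12512 - B(J(-6, -12)) = 12512 - 1*(-7) = 12512 + 7 = 12519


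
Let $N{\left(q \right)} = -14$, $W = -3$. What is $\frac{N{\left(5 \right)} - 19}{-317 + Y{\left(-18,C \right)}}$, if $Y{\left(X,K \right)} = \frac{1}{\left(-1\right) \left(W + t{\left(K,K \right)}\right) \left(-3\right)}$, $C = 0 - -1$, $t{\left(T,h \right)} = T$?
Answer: $\frac{18}{173} \approx 0.10405$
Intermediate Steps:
$C = 1$ ($C = 0 + \left(-2 + 3\right) = 0 + 1 = 1$)
$Y{\left(X,K \right)} = \frac{1}{-9 + 3 K}$ ($Y{\left(X,K \right)} = \frac{1}{\left(-1\right) \left(-3 + K\right) \left(-3\right)} = \frac{1}{\left(-1\right) \left(9 - 3 K\right)} = \frac{1}{-9 + 3 K}$)
$\frac{N{\left(5 \right)} - 19}{-317 + Y{\left(-18,C \right)}} = \frac{-14 - 19}{-317 + \frac{1}{3 \left(-3 + 1\right)}} = - \frac{33}{-317 + \frac{1}{3 \left(-2\right)}} = - \frac{33}{-317 + \frac{1}{3} \left(- \frac{1}{2}\right)} = - \frac{33}{-317 - \frac{1}{6}} = - \frac{33}{- \frac{1903}{6}} = \left(-33\right) \left(- \frac{6}{1903}\right) = \frac{18}{173}$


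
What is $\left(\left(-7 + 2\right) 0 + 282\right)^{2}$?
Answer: $79524$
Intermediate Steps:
$\left(\left(-7 + 2\right) 0 + 282\right)^{2} = \left(\left(-5\right) 0 + 282\right)^{2} = \left(0 + 282\right)^{2} = 282^{2} = 79524$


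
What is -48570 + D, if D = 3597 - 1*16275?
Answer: -61248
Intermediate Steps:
D = -12678 (D = 3597 - 16275 = -12678)
-48570 + D = -48570 - 12678 = -61248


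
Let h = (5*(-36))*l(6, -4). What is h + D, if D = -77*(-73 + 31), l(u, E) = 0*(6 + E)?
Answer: 3234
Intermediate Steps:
l(u, E) = 0
h = 0 (h = (5*(-36))*0 = -180*0 = 0)
D = 3234 (D = -77*(-42) = 3234)
h + D = 0 + 3234 = 3234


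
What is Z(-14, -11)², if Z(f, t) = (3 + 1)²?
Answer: 256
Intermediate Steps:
Z(f, t) = 16 (Z(f, t) = 4² = 16)
Z(-14, -11)² = 16² = 256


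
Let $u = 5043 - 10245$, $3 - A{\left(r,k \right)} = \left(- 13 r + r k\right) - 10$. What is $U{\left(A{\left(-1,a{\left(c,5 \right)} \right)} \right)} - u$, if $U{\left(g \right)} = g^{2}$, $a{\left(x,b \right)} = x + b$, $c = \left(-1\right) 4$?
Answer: $5203$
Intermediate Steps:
$c = -4$
$a{\left(x,b \right)} = b + x$
$A{\left(r,k \right)} = 13 + 13 r - k r$ ($A{\left(r,k \right)} = 3 - \left(\left(- 13 r + r k\right) - 10\right) = 3 - \left(\left(- 13 r + k r\right) - 10\right) = 3 - \left(-10 - 13 r + k r\right) = 3 + \left(10 + 13 r - k r\right) = 13 + 13 r - k r$)
$u = -5202$
$U{\left(A{\left(-1,a{\left(c,5 \right)} \right)} \right)} - u = \left(13 + 13 \left(-1\right) - \left(5 - 4\right) \left(-1\right)\right)^{2} - -5202 = \left(13 - 13 - 1 \left(-1\right)\right)^{2} + 5202 = \left(13 - 13 + 1\right)^{2} + 5202 = 1^{2} + 5202 = 1 + 5202 = 5203$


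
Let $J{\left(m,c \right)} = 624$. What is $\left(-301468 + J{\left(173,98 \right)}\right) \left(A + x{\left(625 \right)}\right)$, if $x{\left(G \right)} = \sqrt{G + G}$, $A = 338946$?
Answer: $-101969870424 - 7521100 \sqrt{2} \approx -1.0198 \cdot 10^{11}$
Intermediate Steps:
$x{\left(G \right)} = \sqrt{2} \sqrt{G}$ ($x{\left(G \right)} = \sqrt{2 G} = \sqrt{2} \sqrt{G}$)
$\left(-301468 + J{\left(173,98 \right)}\right) \left(A + x{\left(625 \right)}\right) = \left(-301468 + 624\right) \left(338946 + \sqrt{2} \sqrt{625}\right) = - 300844 \left(338946 + \sqrt{2} \cdot 25\right) = - 300844 \left(338946 + 25 \sqrt{2}\right) = -101969870424 - 7521100 \sqrt{2}$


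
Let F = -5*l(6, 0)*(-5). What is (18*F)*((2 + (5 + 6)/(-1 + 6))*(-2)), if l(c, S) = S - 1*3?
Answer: 11340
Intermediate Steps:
l(c, S) = -3 + S (l(c, S) = S - 3 = -3 + S)
F = -75 (F = -5*(-3 + 0)*(-5) = -5*(-3)*(-5) = 15*(-5) = -75)
(18*F)*((2 + (5 + 6)/(-1 + 6))*(-2)) = (18*(-75))*((2 + (5 + 6)/(-1 + 6))*(-2)) = -1350*(2 + 11/5)*(-2) = -5670*(-2) = -1350*(-42/5) = 11340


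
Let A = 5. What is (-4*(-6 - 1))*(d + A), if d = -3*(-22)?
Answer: 1988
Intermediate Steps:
d = 66
(-4*(-6 - 1))*(d + A) = (-4*(-6 - 1))*(66 + 5) = -4*(-7)*71 = 28*71 = 1988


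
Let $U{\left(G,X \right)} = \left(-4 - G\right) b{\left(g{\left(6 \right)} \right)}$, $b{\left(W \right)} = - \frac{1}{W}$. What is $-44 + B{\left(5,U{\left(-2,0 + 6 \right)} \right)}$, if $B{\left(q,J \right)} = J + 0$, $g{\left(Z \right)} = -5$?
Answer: $- \frac{222}{5} \approx -44.4$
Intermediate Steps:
$U{\left(G,X \right)} = - \frac{4}{5} - \frac{G}{5}$ ($U{\left(G,X \right)} = \left(-4 - G\right) \left(- \frac{1}{-5}\right) = \left(-4 - G\right) \left(\left(-1\right) \left(- \frac{1}{5}\right)\right) = \left(-4 - G\right) \frac{1}{5} = - \frac{4}{5} - \frac{G}{5}$)
$B{\left(q,J \right)} = J$
$-44 + B{\left(5,U{\left(-2,0 + 6 \right)} \right)} = -44 - \frac{2}{5} = - \frac{222}{5}$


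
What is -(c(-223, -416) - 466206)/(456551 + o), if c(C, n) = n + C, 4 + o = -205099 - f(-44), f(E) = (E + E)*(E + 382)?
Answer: 466845/281192 ≈ 1.6602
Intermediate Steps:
f(E) = 2*E*(382 + E) (f(E) = (2*E)*(382 + E) = 2*E*(382 + E))
o = -175359 (o = -4 + (-205099 - 2*(-44)*(382 - 44)) = -4 + (-205099 - 2*(-44)*338) = -4 + (-205099 - 1*(-29744)) = -4 + (-205099 + 29744) = -4 - 175355 = -175359)
c(C, n) = C + n
-(c(-223, -416) - 466206)/(456551 + o) = -((-223 - 416) - 466206)/(456551 - 175359) = -(-639 - 466206)/281192 = -(-466845)/281192 = -1*(-466845/281192) = 466845/281192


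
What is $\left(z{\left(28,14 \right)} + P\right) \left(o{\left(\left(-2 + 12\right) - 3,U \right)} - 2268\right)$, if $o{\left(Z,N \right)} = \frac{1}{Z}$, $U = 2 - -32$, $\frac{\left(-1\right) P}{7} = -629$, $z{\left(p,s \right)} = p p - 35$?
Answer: $-11684000$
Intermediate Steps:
$z{\left(p,s \right)} = -35 + p^{2}$ ($z{\left(p,s \right)} = p^{2} - 35 = -35 + p^{2}$)
$P = 4403$ ($P = \left(-7\right) \left(-629\right) = 4403$)
$U = 34$ ($U = 2 + 32 = 34$)
$\left(z{\left(28,14 \right)} + P\right) \left(o{\left(\left(-2 + 12\right) - 3,U \right)} - 2268\right) = \left(\left(-35 + 28^{2}\right) + 4403\right) \left(\frac{1}{\left(-2 + 12\right) - 3} - 2268\right) = \left(\left(-35 + 784\right) + 4403\right) \left(\frac{1}{10 - 3} - 2268\right) = \left(749 + 4403\right) \left(\frac{1}{7} - 2268\right) = 5152 \left(\frac{1}{7} - 2268\right) = 5152 \left(- \frac{15875}{7}\right) = -11684000$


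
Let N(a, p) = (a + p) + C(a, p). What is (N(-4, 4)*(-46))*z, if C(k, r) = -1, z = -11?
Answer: -506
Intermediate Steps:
N(a, p) = -1 + a + p (N(a, p) = (a + p) - 1 = -1 + a + p)
(N(-4, 4)*(-46))*z = ((-1 - 4 + 4)*(-46))*(-11) = -1*(-46)*(-11) = 46*(-11) = -506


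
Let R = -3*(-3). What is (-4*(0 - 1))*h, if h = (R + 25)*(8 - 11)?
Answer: -408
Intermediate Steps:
R = 9
h = -102 (h = (9 + 25)*(8 - 11) = 34*(-3) = -102)
(-4*(0 - 1))*h = -4*(0 - 1)*(-102) = -4*(-1)*(-102) = 4*(-102) = -408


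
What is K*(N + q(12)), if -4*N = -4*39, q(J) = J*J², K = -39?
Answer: -68913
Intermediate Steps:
q(J) = J³
N = 39 (N = -(-1)*39 = -¼*(-156) = 39)
K*(N + q(12)) = -39*(39 + 12³) = -39*(39 + 1728) = -39*1767 = -68913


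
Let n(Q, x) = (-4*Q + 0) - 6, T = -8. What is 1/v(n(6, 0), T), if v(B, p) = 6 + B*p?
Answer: 1/246 ≈ 0.0040650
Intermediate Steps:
n(Q, x) = -6 - 4*Q (n(Q, x) = -4*Q - 6 = -6 - 4*Q)
1/v(n(6, 0), T) = 1/(6 + (-6 - 4*6)*(-8)) = 1/(6 + (-6 - 24)*(-8)) = 1/(6 - 30*(-8)) = 1/(6 + 240) = 1/246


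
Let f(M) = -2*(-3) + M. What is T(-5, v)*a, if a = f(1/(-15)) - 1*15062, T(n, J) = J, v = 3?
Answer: -225841/5 ≈ -45168.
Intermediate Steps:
f(M) = 6 + M
a = -225841/15 (a = (6 + 1/(-15)) - 1*15062 = (6 - 1/15) - 15062 = 89/15 - 15062 = -225841/15 ≈ -15056.)
T(-5, v)*a = 3*(-225841/15) = -225841/5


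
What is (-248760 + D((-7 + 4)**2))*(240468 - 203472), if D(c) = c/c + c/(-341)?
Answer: -3138253328688/341 ≈ -9.2031e+9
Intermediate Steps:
D(c) = 1 - c/341 (D(c) = 1 + c*(-1/341) = 1 - c/341)
(-248760 + D((-7 + 4)**2))*(240468 - 203472) = (-248760 + (1 - (-7 + 4)**2/341))*(240468 - 203472) = (-248760 + (1 - 1/341*(-3)**2))*36996 = (-248760 + (1 - 1/341*9))*36996 = (-248760 + (1 - 9/341))*36996 = (-248760 + 332/341)*36996 = -84826828/341*36996 = -3138253328688/341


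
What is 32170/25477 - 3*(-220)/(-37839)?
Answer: 400155270/321341401 ≈ 1.2453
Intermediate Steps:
32170/25477 - 3*(-220)/(-37839) = 32170*(1/25477) + 660*(-1/37839) = 32170/25477 - 220/12613 = 400155270/321341401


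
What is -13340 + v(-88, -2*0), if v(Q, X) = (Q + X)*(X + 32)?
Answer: -16156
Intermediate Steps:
v(Q, X) = (32 + X)*(Q + X) (v(Q, X) = (Q + X)*(32 + X) = (32 + X)*(Q + X))
-13340 + v(-88, -2*0) = -13340 + ((-2*0)² + 32*(-88) + 32*(-2*0) - (-176)*0) = -13340 + (0² - 2816 + 32*0 - 88*0) = -13340 + (0 - 2816 + 0 + 0) = -13340 - 2816 = -16156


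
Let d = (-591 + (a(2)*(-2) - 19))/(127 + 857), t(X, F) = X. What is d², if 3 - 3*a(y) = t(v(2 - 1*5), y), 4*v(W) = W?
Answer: 1500625/3873024 ≈ 0.38746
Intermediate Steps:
v(W) = W/4
a(y) = 5/4 (a(y) = 1 - (2 - 1*5)/12 = 1 - (2 - 5)/12 = 1 - (-3)/12 = 1 - ⅓*(-¾) = 1 + ¼ = 5/4)
d = -1225/1968 (d = (-591 + ((5/4)*(-2) - 19))/(127 + 857) = (-591 + (-5/2 - 19))/984 = (-591 - 43/2)*(1/984) = -1225/2*1/984 = -1225/1968 ≈ -0.62246)
d² = (-1225/1968)² = 1500625/3873024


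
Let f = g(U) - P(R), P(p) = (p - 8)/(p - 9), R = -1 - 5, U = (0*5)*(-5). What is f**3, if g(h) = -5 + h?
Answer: -704969/3375 ≈ -208.88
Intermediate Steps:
U = 0 (U = 0*(-5) = 0)
R = -6
P(p) = (-8 + p)/(-9 + p)
f = -89/15 (f = (-5 + 0) - (-8 - 6)/(-9 - 6) = -5 - (-14)/(-15) = -5 - (-1)*(-14)/15 = -5 - 1*14/15 = -5 - 14/15 = -89/15 ≈ -5.9333)
f**3 = (-89/15)**3 = -704969/3375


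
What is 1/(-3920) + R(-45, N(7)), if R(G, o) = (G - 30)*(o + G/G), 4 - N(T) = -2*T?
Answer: -5586001/3920 ≈ -1425.0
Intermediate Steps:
N(T) = 4 + 2*T (N(T) = 4 - (-2)*T = 4 + 2*T)
R(G, o) = (1 + o)*(-30 + G) (R(G, o) = (-30 + G)*(o + 1) = (-30 + G)*(1 + o) = (1 + o)*(-30 + G))
1/(-3920) + R(-45, N(7)) = 1/(-3920) + (-30 - 45 - 30*(4 + 2*7) - 45*(4 + 2*7)) = -1/3920 + (-30 - 45 - 30*(4 + 14) - 45*(4 + 14)) = -1/3920 + (-30 - 45 - 30*18 - 45*18) = -1/3920 + (-30 - 45 - 540 - 810) = -1/3920 - 1425 = -5586001/3920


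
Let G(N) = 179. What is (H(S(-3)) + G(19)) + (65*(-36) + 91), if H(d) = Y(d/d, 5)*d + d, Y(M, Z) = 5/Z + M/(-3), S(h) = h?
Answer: -2075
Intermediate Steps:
Y(M, Z) = 5/Z - M/3 (Y(M, Z) = 5/Z + M*(-⅓) = 5/Z - M/3)
H(d) = 5*d/3 (H(d) = (5/5 - d/(3*d))*d + d = (5*(⅕) - ⅓*1)*d + d = (1 - ⅓)*d + d = 2*d/3 + d = 5*d/3)
(H(S(-3)) + G(19)) + (65*(-36) + 91) = ((5/3)*(-3) + 179) + (65*(-36) + 91) = (-5 + 179) + (-2340 + 91) = 174 - 2249 = -2075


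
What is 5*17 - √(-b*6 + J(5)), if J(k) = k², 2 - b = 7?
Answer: 85 - √55 ≈ 77.584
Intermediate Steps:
b = -5 (b = 2 - 1*7 = 2 - 7 = -5)
5*17 - √(-b*6 + J(5)) = 5*17 - √(-(-5)*6 + 5²) = 85 - √(-1*(-30) + 25) = 85 - √(30 + 25) = 85 - √55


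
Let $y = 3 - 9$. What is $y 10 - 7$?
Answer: $-67$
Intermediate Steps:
$y = -6$ ($y = 3 - 9 = -6$)
$y 10 - 7 = \left(-6\right) 10 - 7 = -60 - 7 = -67$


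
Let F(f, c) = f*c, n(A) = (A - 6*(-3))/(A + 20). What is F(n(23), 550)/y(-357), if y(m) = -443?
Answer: -22550/19049 ≈ -1.1838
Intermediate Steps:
n(A) = (18 + A)/(20 + A) (n(A) = (A + 18)/(20 + A) = (18 + A)/(20 + A))
F(f, c) = c*f
F(n(23), 550)/y(-357) = (550*((18 + 23)/(20 + 23)))/(-443) = (550*(41/43))*(-1/443) = (22550/43)*(-1/443) = -22550/19049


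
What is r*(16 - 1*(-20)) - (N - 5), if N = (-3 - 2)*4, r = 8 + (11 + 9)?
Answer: 1033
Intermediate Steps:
r = 28 (r = 8 + 20 = 28)
N = -20 (N = -5*4 = -20)
r*(16 - 1*(-20)) - (N - 5) = 28*(16 - 1*(-20)) - (-20 - 5) = 28*(16 + 20) - 1*(-25) = 28*36 + 25 = 1008 + 25 = 1033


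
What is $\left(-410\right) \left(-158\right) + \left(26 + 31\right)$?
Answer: $64837$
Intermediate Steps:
$\left(-410\right) \left(-158\right) + \left(26 + 31\right) = 64780 + 57 = 64837$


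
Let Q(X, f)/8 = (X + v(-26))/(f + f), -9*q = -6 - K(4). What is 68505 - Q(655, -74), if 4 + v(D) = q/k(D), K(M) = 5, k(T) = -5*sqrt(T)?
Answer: 2535987/37 + 11*I*sqrt(26)/21645 ≈ 68540.0 + 0.0025913*I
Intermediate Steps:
q = 11/9 (q = -(-6 - 1*5)/9 = -(-6 - 5)/9 = -1/9*(-11) = 11/9 ≈ 1.2222)
v(D) = -4 - 11/(45*sqrt(D)) (v(D) = -4 + 11/(9*((-5*sqrt(D)))) = -4 + 11*(-1/(5*sqrt(D)))/9 = -4 - 11/(45*sqrt(D)))
Q(X, f) = 4*(-4 + X + 11*I*sqrt(26)/1170)/f (Q(X, f) = 8*((X + (-4 - (-11)*I*sqrt(26)/1170))/(f + f)) = 8*((X + (-4 - (-11)*I*sqrt(26)/1170))/((2*f))) = 8*((X + (-4 + 11*I*sqrt(26)/1170))*(1/(2*f))) = 8*((-4 + X + 11*I*sqrt(26)/1170)*(1/(2*f))) = 8*((-4 + X + 11*I*sqrt(26)/1170)/(2*f)) = 4*(-4 + X + 11*I*sqrt(26)/1170)/f)
68505 - Q(655, -74) = 68505 - 2*(-4680 + 1170*655 + 11*I*sqrt(26))/(585*(-74)) = 68505 - 2*(-1)*(-4680 + 766350 + 11*I*sqrt(26))/(585*74) = 68505 - 2*(-1)*(761670 + 11*I*sqrt(26))/(585*74) = 68505 - (-1302/37 - 11*I*sqrt(26)/21645) = 68505 + (1302/37 + 11*I*sqrt(26)/21645) = 2535987/37 + 11*I*sqrt(26)/21645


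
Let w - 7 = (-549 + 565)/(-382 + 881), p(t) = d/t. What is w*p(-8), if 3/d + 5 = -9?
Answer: 10527/55888 ≈ 0.18836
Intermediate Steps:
d = -3/14 (d = 3/(-5 - 9) = 3/(-14) = 3*(-1/14) = -3/14 ≈ -0.21429)
p(t) = -3/(14*t)
w = 3509/499 (w = 7 + (-549 + 565)/(-382 + 881) = 7 + 16/499 = 3509/499 ≈ 7.0321)
w*p(-8) = 3509*(-3/14/(-8))/499 = 3509*(-3/14*(-1/8))/499 = (3509/499)*(3/112) = 10527/55888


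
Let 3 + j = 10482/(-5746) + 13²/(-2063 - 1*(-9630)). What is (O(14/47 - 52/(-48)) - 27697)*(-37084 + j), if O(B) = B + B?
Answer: 2099033797714840475/2043559154 ≈ 1.0271e+9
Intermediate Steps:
O(B) = 2*B
j = -104393083/21739991 (j = -3 + (10482/(-5746) + 13²/(-2063 - 1*(-9630))) = -3 + (10482*(-1/5746) + 169/(-2063 + 9630)) = -3 + (-5241/2873 + 169/7567) = -3 - 39173110/21739991 = -104393083/21739991 ≈ -4.8019)
(O(14/47 - 52/(-48)) - 27697)*(-37084 + j) = (2*(14/47 - 52/(-48)) - 27697)*(-37084 - 104393083/21739991) = (2*(14*(1/47) - 52*(-1/48)) - 27697)*(-806310219327/21739991) = (2*(14/47 + 13/12) - 27697)*(-806310219327/21739991) = (2*(779/564) - 27697)*(-806310219327/21739991) = (779/282 - 27697)*(-806310219327/21739991) = -7809775/282*(-806310219327/21739991) = 2099033797714840475/2043559154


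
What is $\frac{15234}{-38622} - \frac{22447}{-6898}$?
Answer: $\frac{126977317}{44402426} \approx 2.8597$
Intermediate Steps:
$\frac{15234}{-38622} - \frac{22447}{-6898} = 15234 \left(- \frac{1}{38622}\right) - - \frac{22447}{6898} = - \frac{2539}{6437} + \frac{22447}{6898} = \frac{126977317}{44402426}$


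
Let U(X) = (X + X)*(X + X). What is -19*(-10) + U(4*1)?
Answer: 254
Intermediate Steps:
U(X) = 4*X**2 (U(X) = (2*X)*(2*X) = 4*X**2)
-19*(-10) + U(4*1) = -19*(-10) + 4*(4*1)**2 = 190 + 4*4**2 = 190 + 4*16 = 190 + 64 = 254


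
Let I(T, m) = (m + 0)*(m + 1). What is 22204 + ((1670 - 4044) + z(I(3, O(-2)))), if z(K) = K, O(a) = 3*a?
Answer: 19860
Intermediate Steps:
I(T, m) = m*(1 + m)
22204 + ((1670 - 4044) + z(I(3, O(-2)))) = 22204 + ((1670 - 4044) + (3*(-2))*(1 + 3*(-2))) = 22204 + (-2374 - 6*(1 - 6)) = 22204 + (-2374 - 6*(-5)) = 22204 + (-2374 + 30) = 22204 - 2344 = 19860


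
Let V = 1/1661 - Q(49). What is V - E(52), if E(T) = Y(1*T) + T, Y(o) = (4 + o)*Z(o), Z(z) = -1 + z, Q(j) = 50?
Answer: -4913237/1661 ≈ -2958.0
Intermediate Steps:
Y(o) = (-1 + o)*(4 + o) (Y(o) = (4 + o)*(-1 + o) = (-1 + o)*(4 + o))
E(T) = T + (-1 + T)*(4 + T) (E(T) = (-1 + 1*T)*(4 + 1*T) + T = (-1 + T)*(4 + T) + T = T + (-1 + T)*(4 + T))
V = -83049/1661 (V = 1/1661 - 1*50 = 1/1661 - 50 = -83049/1661 ≈ -49.999)
V - E(52) = -83049/1661 - (52 + (-1 + 52)*(4 + 52)) = -83049/1661 - (52 + 51*56) = -83049/1661 - (52 + 2856) = -83049/1661 - 1*2908 = -83049/1661 - 2908 = -4913237/1661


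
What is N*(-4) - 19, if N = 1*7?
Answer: -47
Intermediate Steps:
N = 7
N*(-4) - 19 = 7*(-4) - 19 = -28 - 19 = -47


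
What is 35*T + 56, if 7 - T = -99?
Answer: 3766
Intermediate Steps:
T = 106 (T = 7 - 1*(-99) = 7 + 99 = 106)
35*T + 56 = 35*106 + 56 = 3710 + 56 = 3766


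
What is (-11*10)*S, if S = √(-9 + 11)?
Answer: -110*√2 ≈ -155.56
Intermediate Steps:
S = √2 ≈ 1.4142
(-11*10)*S = (-11*10)*√2 = -110*√2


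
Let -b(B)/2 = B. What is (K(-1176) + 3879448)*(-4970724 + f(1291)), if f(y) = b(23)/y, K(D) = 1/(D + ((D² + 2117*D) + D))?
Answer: -13803996761317127852995/715838844 ≈ -1.9284e+13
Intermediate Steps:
b(B) = -2*B
K(D) = 1/(D² + 2119*D) (K(D) = 1/(D + (D² + 2118*D)) = 1/(D² + 2119*D))
f(y) = -46/y (f(y) = (-2*23)/y = -46/y)
(K(-1176) + 3879448)*(-4970724 + f(1291)) = (1/((-1176)*(2119 - 1176)) + 3879448)*(-4970724 - 46/1291) = (-1/1176/943 + 3879448)*(-4970724 - 46*1/1291) = (-1/1176*1/943 + 3879448)*(-4970724 - 46/1291) = (-1/1108968 + 3879448)*(-6417204730/1291) = (4302183689663/1108968)*(-6417204730/1291) = -13803996761317127852995/715838844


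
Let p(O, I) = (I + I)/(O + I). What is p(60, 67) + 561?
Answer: 71381/127 ≈ 562.05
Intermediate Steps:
p(O, I) = 2*I/(I + O) (p(O, I) = (2*I)/(I + O) = 2*I/(I + O))
p(60, 67) + 561 = 2*67/(67 + 60) + 561 = 2*67/127 + 561 = 2*67*(1/127) + 561 = 134/127 + 561 = 71381/127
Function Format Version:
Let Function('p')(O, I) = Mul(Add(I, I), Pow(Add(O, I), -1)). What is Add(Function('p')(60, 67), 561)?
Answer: Rational(71381, 127) ≈ 562.05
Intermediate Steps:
Function('p')(O, I) = Mul(2, I, Pow(Add(I, O), -1)) (Function('p')(O, I) = Mul(Mul(2, I), Pow(Add(I, O), -1)) = Mul(2, I, Pow(Add(I, O), -1)))
Add(Function('p')(60, 67), 561) = Add(Mul(2, 67, Pow(Add(67, 60), -1)), 561) = Add(Mul(2, 67, Pow(127, -1)), 561) = Add(Mul(2, 67, Rational(1, 127)), 561) = Add(Rational(134, 127), 561) = Rational(71381, 127)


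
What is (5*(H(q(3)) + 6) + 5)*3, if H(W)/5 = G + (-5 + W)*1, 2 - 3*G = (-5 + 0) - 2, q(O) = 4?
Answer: 255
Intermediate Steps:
G = 3 (G = 2/3 - ((-5 + 0) - 2)/3 = 2/3 - (-5 - 2)/3 = 2/3 - 1/3*(-7) = 2/3 + 7/3 = 3)
H(W) = -10 + 5*W (H(W) = 5*(3 + (-5 + W)*1) = 5*(3 + (-5 + W)) = 5*(-2 + W) = -10 + 5*W)
(5*(H(q(3)) + 6) + 5)*3 = (5*((-10 + 5*4) + 6) + 5)*3 = (5*((-10 + 20) + 6) + 5)*3 = (5*(10 + 6) + 5)*3 = (5*16 + 5)*3 = (80 + 5)*3 = 85*3 = 255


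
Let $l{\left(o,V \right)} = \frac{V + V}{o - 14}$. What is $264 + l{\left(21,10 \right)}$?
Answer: $\frac{1868}{7} \approx 266.86$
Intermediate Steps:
$l{\left(o,V \right)} = \frac{2 V}{-14 + o}$
$264 + l{\left(21,10 \right)} = 264 + 2 \cdot 10 \frac{1}{-14 + 21} = 264 + 2 \cdot 10 \cdot \frac{1}{7} = 264 + \frac{20}{7} = \frac{1868}{7}$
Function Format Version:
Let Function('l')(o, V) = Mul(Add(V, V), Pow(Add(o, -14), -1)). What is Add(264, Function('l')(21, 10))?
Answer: Rational(1868, 7) ≈ 266.86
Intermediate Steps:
Function('l')(o, V) = Mul(2, V, Pow(Add(-14, o), -1)) (Function('l')(o, V) = Mul(Mul(2, V), Pow(Add(-14, o), -1)) = Mul(2, V, Pow(Add(-14, o), -1)))
Add(264, Function('l')(21, 10)) = Add(264, Mul(2, 10, Pow(Add(-14, 21), -1))) = Add(264, Mul(2, 10, Pow(7, -1))) = Add(264, Mul(2, 10, Rational(1, 7))) = Add(264, Rational(20, 7)) = Rational(1868, 7)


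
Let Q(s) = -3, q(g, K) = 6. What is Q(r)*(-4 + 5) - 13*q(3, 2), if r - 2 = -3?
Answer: -81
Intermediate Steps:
r = -1 (r = 2 - 3 = -1)
Q(r)*(-4 + 5) - 13*q(3, 2) = -3*(-4 + 5) - 13*6 = -3*1 - 78 = -3 - 78 = -81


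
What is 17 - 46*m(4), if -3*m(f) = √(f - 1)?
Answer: 17 + 46*√3/3 ≈ 43.558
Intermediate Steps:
m(f) = -√(-1 + f)/3 (m(f) = -√(f - 1)/3 = -√(-1 + f)/3)
17 - 46*m(4) = 17 - (-46)*√(-1 + 4)/3 = 17 - (-46)*√3/3 = 17 + 46*√3/3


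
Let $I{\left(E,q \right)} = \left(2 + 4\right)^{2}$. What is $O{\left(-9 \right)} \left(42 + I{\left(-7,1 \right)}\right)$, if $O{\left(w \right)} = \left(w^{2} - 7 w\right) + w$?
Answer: $10530$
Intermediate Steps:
$I{\left(E,q \right)} = 36$ ($I{\left(E,q \right)} = 6^{2} = 36$)
$O{\left(w \right)} = w^{2} - 6 w$
$O{\left(-9 \right)} \left(42 + I{\left(-7,1 \right)}\right) = - 9 \left(-6 - 9\right) \left(42 + 36\right) = \left(-9\right) \left(-15\right) 78 = 135 \cdot 78 = 10530$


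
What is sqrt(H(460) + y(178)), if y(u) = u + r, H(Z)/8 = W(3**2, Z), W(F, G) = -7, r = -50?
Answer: 6*sqrt(2) ≈ 8.4853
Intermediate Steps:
H(Z) = -56 (H(Z) = 8*(-7) = -56)
y(u) = -50 + u (y(u) = u - 50 = -50 + u)
sqrt(H(460) + y(178)) = sqrt(-56 + (-50 + 178)) = sqrt(-56 + 128) = sqrt(72) = 6*sqrt(2)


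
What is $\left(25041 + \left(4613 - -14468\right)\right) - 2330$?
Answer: $41792$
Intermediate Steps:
$\left(25041 + \left(4613 - -14468\right)\right) - 2330 = \left(25041 + \left(4613 + 14468\right)\right) - 2330 = \left(25041 + 19081\right) - 2330 = 44122 - 2330 = 41792$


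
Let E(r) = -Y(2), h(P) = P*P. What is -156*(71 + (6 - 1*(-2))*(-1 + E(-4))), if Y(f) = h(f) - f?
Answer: -7332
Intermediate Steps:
h(P) = P**2
Y(f) = f**2 - f
E(r) = -2 (E(r) = -2*(-1 + 2) = -2)
-156*(71 + (6 - 1*(-2))*(-1 + E(-4))) = -156*(71 + (6 - 1*(-2))*(-1 - 2)) = -156*(71 + (6 + 2)*(-3)) = -156*(71 + 8*(-3)) = -156*(71 - 24) = -156*47 = -7332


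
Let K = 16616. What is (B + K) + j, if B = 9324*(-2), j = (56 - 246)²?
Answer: 34068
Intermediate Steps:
j = 36100 (j = (-190)² = 36100)
B = -18648
(B + K) + j = (-18648 + 16616) + 36100 = -2032 + 36100 = 34068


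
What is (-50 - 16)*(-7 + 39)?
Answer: -2112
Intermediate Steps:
(-50 - 16)*(-7 + 39) = -66*32 = -2112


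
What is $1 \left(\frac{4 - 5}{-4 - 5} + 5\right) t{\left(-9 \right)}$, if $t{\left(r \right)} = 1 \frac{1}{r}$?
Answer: $- \frac{46}{81} \approx -0.5679$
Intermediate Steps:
$t{\left(r \right)} = \frac{1}{r}$
$1 \left(\frac{4 - 5}{-4 - 5} + 5\right) t{\left(-9 \right)} = \frac{1 \left(\frac{4 - 5}{-4 - 5} + 5\right)}{-9} = 1 \left(- \frac{1}{-9} + 5\right) \left(- \frac{1}{9}\right) = 1 \left(\left(-1\right) \left(- \frac{1}{9}\right) + 5\right) \left(- \frac{1}{9}\right) = 1 \left(\frac{1}{9} + 5\right) \left(- \frac{1}{9}\right) = 1 \cdot \frac{46}{9} \left(- \frac{1}{9}\right) = \frac{46}{9} \left(- \frac{1}{9}\right) = - \frac{46}{81}$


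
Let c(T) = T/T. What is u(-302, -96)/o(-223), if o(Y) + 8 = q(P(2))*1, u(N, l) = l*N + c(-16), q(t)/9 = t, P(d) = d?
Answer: 28993/10 ≈ 2899.3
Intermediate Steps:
c(T) = 1
q(t) = 9*t
u(N, l) = 1 + N*l (u(N, l) = l*N + 1 = N*l + 1 = 1 + N*l)
o(Y) = 10 (o(Y) = -8 + (9*2)*1 = -8 + 18*1 = -8 + 18 = 10)
u(-302, -96)/o(-223) = (1 - 302*(-96))/10 = (1 + 28992)*(⅒) = 28993*(⅒) = 28993/10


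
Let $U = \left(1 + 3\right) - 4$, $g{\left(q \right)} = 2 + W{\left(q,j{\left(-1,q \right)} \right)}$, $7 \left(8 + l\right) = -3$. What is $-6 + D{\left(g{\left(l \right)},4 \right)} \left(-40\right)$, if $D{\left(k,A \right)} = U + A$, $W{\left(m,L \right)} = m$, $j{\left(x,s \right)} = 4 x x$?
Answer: $-166$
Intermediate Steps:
$l = - \frac{59}{7}$ ($l = -8 + \frac{1}{7} \left(-3\right) = -8 - \frac{3}{7} = - \frac{59}{7} \approx -8.4286$)
$j{\left(x,s \right)} = 4 x^{2}$
$g{\left(q \right)} = 2 + q$
$U = 0$ ($U = 4 - 4 = 0$)
$D{\left(k,A \right)} = A$ ($D{\left(k,A \right)} = 0 + A = A$)
$-6 + D{\left(g{\left(l \right)},4 \right)} \left(-40\right) = -6 + 4 \left(-40\right) = -6 - 160 = -166$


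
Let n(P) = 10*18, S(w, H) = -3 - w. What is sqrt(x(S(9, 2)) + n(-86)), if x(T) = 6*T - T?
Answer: 2*sqrt(30) ≈ 10.954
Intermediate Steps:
n(P) = 180
x(T) = 5*T
sqrt(x(S(9, 2)) + n(-86)) = sqrt(5*(-3 - 1*9) + 180) = sqrt(5*(-3 - 9) + 180) = sqrt(5*(-12) + 180) = sqrt(-60 + 180) = sqrt(120) = 2*sqrt(30)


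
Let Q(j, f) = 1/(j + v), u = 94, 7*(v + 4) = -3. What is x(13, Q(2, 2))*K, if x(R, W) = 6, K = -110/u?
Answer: -330/47 ≈ -7.0213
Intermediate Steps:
v = -31/7 (v = -4 + (1/7)*(-3) = -4 - 3/7 = -31/7 ≈ -4.4286)
K = -55/47 (K = -110/94 = -110*1/94 = -55/47 ≈ -1.1702)
Q(j, f) = 1/(-31/7 + j) (Q(j, f) = 1/(j - 31/7) = 1/(-31/7 + j))
x(13, Q(2, 2))*K = 6*(-55/47) = -330/47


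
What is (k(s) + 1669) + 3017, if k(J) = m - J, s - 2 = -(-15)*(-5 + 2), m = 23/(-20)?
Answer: 94557/20 ≈ 4727.9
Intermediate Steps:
m = -23/20 (m = 23*(-1/20) = -23/20 ≈ -1.1500)
s = -43 (s = 2 - (-15)*(-5 + 2) = 2 - (-15)*(-3) = 2 - 5*9 = 2 - 45 = -43)
k(J) = -23/20 - J
(k(s) + 1669) + 3017 = ((-23/20 - 1*(-43)) + 1669) + 3017 = ((-23/20 + 43) + 1669) + 3017 = (837/20 + 1669) + 3017 = 34217/20 + 3017 = 94557/20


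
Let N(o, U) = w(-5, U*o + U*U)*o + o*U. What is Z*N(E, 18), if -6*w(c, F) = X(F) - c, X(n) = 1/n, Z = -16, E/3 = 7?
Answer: -2024540/351 ≈ -5767.9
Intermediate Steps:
E = 21 (E = 3*7 = 21)
w(c, F) = -1/(6*F) + c/6 (w(c, F) = -(1/F - c)/6 = -1/(6*F) + c/6)
N(o, U) = U*o + o*(-1 - 5*U**2 - 5*U*o)/(6*(U**2 + U*o)) (N(o, U) = ((-1 + (U*o + U*U)*(-5))/(6*(U*o + U*U)))*o + o*U = ((-1 + (U*o + U**2)*(-5))/(6*(U*o + U**2)))*o + U*o = ((-1 + (U**2 + U*o)*(-5))/(6*(U**2 + U*o)))*o + U*o = ((-1 + (-5*U**2 - 5*U*o))/(6*(U**2 + U*o)))*o + U*o = ((-1 - 5*U**2 - 5*U*o)/(6*(U**2 + U*o)))*o + U*o = o*(-1 - 5*U**2 - 5*U*o)/(6*(U**2 + U*o)) + U*o = U*o + o*(-1 - 5*U**2 - 5*U*o)/(6*(U**2 + U*o)))
Z*N(E, 18) = -8*21*(-1 + 18*(-5 + 6*18)*(18 + 21))/(3*18*(18 + 21)) = -8*21*(-1 + 18*(-5 + 108)*39)/(3*18*39) = -8*21*(-1 + 18*103*39)/(3*18*39) = -8*21*(-1 + 72306)/(3*18*39) = -8*21*72305/(3*18*39) = -16*506135/1404 = -2024540/351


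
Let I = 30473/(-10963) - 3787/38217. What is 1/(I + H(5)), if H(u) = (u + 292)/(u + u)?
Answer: 4189729710/112373937167 ≈ 0.037284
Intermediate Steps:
H(u) = (292 + u)/(2*u) (H(u) = (292 + u)/((2*u)) = (292 + u)*(1/(2*u)) = (292 + u)/(2*u))
I = -1206103522/418972971 (I = 30473*(-1/10963) - 3787*1/38217 = -30473/10963 - 3787/38217 = -1206103522/418972971 ≈ -2.8787)
1/(I + H(5)) = 1/(-1206103522/418972971 + (1/2)*(292 + 5)/5) = 1/(-1206103522/418972971 + (1/2)*(1/5)*297) = 1/(-1206103522/418972971 + 297/10) = 1/(112373937167/4189729710) = 4189729710/112373937167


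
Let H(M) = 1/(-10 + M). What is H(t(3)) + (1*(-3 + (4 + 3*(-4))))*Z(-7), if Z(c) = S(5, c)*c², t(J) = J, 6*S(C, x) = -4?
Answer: 7543/21 ≈ 359.19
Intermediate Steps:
S(C, x) = -⅔ (S(C, x) = (⅙)*(-4) = -⅔)
Z(c) = -2*c²/3
H(t(3)) + (1*(-3 + (4 + 3*(-4))))*Z(-7) = 1/(-10 + 3) + (1*(-3 + (4 + 3*(-4))))*(-⅔*(-7)²) = 1/(-7) + (1*(-3 + (4 - 12)))*(-⅔*49) = -⅐ + (1*(-3 - 8))*(-98/3) = -⅐ + (1*(-11))*(-98/3) = -⅐ - 11*(-98/3) = -⅐ + 1078/3 = 7543/21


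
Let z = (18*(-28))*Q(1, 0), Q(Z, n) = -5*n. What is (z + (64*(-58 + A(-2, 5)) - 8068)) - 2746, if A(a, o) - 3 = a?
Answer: -14462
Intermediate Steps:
A(a, o) = 3 + a
z = 0 (z = (18*(-28))*(-5*0) = -504*0 = 0)
(z + (64*(-58 + A(-2, 5)) - 8068)) - 2746 = (0 + (64*(-58 + (3 - 2)) - 8068)) - 2746 = (0 + (64*(-58 + 1) - 8068)) - 2746 = (0 + (64*(-57) - 8068)) - 2746 = (0 + (-3648 - 8068)) - 2746 = (0 - 11716) - 2746 = -11716 - 2746 = -14462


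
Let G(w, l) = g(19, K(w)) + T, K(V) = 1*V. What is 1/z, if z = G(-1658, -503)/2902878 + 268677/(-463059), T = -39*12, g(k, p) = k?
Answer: -149355975978/86682718433 ≈ -1.7230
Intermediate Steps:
K(V) = V
T = -468
G(w, l) = -449 (G(w, l) = 19 - 468 = -449)
z = -86682718433/149355975978 (z = -449/2902878 + 268677/(-463059) = -449*1/2902878 + 268677*(-1/463059) = -449/2902878 - 29853/51451 = -86682718433/149355975978 ≈ -0.58038)
1/z = 1/(-86682718433/149355975978) = -149355975978/86682718433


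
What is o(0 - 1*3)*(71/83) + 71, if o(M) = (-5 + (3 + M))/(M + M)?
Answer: 35713/498 ≈ 71.713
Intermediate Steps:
o(M) = (-2 + M)/(2*M) (o(M) = (-2 + M)/((2*M)) = (-2 + M)*(1/(2*M)) = (-2 + M)/(2*M))
o(0 - 1*3)*(71/83) + 71 = ((-2 + (0 - 1*3))/(2*(0 - 1*3)))*(71/83) + 71 = ((-2 + (0 - 3))/(2*(0 - 3)))*(71*(1/83)) + 71 = ((½)*(-2 - 3)/(-3))*(71/83) + 71 = ((½)*(-⅓)*(-5))*(71/83) + 71 = (⅚)*(71/83) + 71 = 355/498 + 71 = 35713/498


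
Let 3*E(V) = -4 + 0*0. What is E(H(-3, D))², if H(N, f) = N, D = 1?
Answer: 16/9 ≈ 1.7778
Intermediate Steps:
E(V) = -4/3 (E(V) = (-4 + 0*0)/3 = (-4 + 0)/3 = (⅓)*(-4) = -4/3)
E(H(-3, D))² = (-4/3)² = 16/9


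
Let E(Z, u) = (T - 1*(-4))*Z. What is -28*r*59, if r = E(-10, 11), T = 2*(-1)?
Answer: 33040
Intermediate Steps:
T = -2
E(Z, u) = 2*Z (E(Z, u) = (-2 - 1*(-4))*Z = (-2 + 4)*Z = 2*Z)
r = -20 (r = 2*(-10) = -20)
-28*r*59 = -28*(-20)*59 = 560*59 = 33040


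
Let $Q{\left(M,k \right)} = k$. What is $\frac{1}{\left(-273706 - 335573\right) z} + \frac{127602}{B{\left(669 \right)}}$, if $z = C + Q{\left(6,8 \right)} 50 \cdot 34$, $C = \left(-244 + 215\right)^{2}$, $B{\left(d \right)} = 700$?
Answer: $\frac{80194193355127}{439929901950} \approx 182.29$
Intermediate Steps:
$C = 841$ ($C = \left(-29\right)^{2} = 841$)
$z = 14441$ ($z = 841 + 8 \cdot 50 \cdot 34 = 841 + 400 \cdot 34 = 841 + 13600 = 14441$)
$\frac{1}{\left(-273706 - 335573\right) z} + \frac{127602}{B{\left(669 \right)}} = \frac{1}{\left(-273706 - 335573\right) 14441} + \frac{127602}{700} = \frac{1}{-609279} \cdot \frac{1}{14441} + 127602 \cdot \frac{1}{700} = \left(- \frac{1}{609279}\right) \frac{1}{14441} + \frac{63801}{350} = - \frac{1}{8798598039} + \frac{63801}{350} = \frac{80194193355127}{439929901950}$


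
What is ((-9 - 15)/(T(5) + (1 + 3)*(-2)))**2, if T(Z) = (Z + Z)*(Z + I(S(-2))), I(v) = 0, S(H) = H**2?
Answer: 16/49 ≈ 0.32653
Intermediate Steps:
T(Z) = 2*Z**2 (T(Z) = (Z + Z)*(Z + 0) = (2*Z)*Z = 2*Z**2)
((-9 - 15)/(T(5) + (1 + 3)*(-2)))**2 = ((-9 - 15)/(2*5**2 + (1 + 3)*(-2)))**2 = (-24/(2*25 + 4*(-2)))**2 = (-24/(50 - 8))**2 = (-24/42)**2 = (-24*1/42)**2 = (-4/7)**2 = 16/49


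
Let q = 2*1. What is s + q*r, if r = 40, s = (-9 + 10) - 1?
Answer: 80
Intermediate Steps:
s = 0 (s = 1 - 1 = 0)
q = 2
s + q*r = 0 + 2*40 = 0 + 80 = 80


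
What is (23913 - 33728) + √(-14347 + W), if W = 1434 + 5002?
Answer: -9815 + 3*I*√879 ≈ -9815.0 + 88.944*I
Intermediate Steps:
W = 6436
(23913 - 33728) + √(-14347 + W) = (23913 - 33728) + √(-14347 + 6436) = -9815 + √(-7911) = -9815 + 3*I*√879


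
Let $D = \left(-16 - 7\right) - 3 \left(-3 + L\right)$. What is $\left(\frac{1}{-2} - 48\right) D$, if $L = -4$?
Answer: $97$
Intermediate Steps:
$D = -2$ ($D = \left(-16 - 7\right) - 3 \left(-3 - 4\right) = -23 - -21 = -23 + 21 = -2$)
$\left(\frac{1}{-2} - 48\right) D = \left(\frac{1}{-2} - 48\right) \left(-2\right) = \left(- \frac{1}{2} - 48\right) \left(-2\right) = \left(- \frac{97}{2}\right) \left(-2\right) = 97$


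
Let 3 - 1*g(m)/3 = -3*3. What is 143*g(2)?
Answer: 5148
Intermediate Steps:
g(m) = 36 (g(m) = 9 - (-9)*3 = 9 - 3*(-9) = 9 + 27 = 36)
143*g(2) = 143*36 = 5148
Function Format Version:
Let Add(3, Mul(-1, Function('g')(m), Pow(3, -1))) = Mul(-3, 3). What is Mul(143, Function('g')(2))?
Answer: 5148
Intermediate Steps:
Function('g')(m) = 36 (Function('g')(m) = Add(9, Mul(-3, Mul(-3, 3))) = Add(9, Mul(-3, -9)) = Add(9, 27) = 36)
Mul(143, Function('g')(2)) = Mul(143, 36) = 5148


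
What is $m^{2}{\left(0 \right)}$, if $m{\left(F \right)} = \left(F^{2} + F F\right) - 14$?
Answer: $196$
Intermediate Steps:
$m{\left(F \right)} = -14 + 2 F^{2}$ ($m{\left(F \right)} = \left(F^{2} + F^{2}\right) - 14 = 2 F^{2} - 14 = -14 + 2 F^{2}$)
$m^{2}{\left(0 \right)} = \left(-14 + 2 \cdot 0^{2}\right)^{2} = \left(-14 + 2 \cdot 0\right)^{2} = \left(-14 + 0\right)^{2} = \left(-14\right)^{2} = 196$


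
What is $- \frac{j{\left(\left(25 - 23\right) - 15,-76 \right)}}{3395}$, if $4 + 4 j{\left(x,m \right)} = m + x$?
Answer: $\frac{93}{13580} \approx 0.0068483$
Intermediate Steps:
$j{\left(x,m \right)} = -1 + \frac{m}{4} + \frac{x}{4}$ ($j{\left(x,m \right)} = -1 + \frac{m + x}{4} = -1 + \left(\frac{m}{4} + \frac{x}{4}\right) = -1 + \frac{m}{4} + \frac{x}{4}$)
$- \frac{j{\left(\left(25 - 23\right) - 15,-76 \right)}}{3395} = - \frac{-1 + \frac{1}{4} \left(-76\right) + \frac{\left(25 - 23\right) - 15}{4}}{3395} = - \frac{-1 - 19 + \frac{2 - 15}{4}}{3395} = - \frac{-1 - 19 + \frac{1}{4} \left(-13\right)}{3395} = - \frac{-1 - 19 - \frac{13}{4}}{3395} = - \frac{-93}{4 \cdot 3395} = \left(-1\right) \left(- \frac{93}{13580}\right) = \frac{93}{13580}$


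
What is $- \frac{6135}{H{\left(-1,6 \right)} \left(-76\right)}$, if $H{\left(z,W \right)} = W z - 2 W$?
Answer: $- \frac{2045}{456} \approx -4.4846$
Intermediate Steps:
$H{\left(z,W \right)} = - 2 W + W z$
$- \frac{6135}{H{\left(-1,6 \right)} \left(-76\right)} = - \frac{6135}{6 \left(-2 - 1\right) \left(-76\right)} = - \frac{6135}{6 \left(-3\right) \left(-76\right)} = - \frac{6135}{\left(-18\right) \left(-76\right)} = - \frac{6135}{1368} = \left(-6135\right) \frac{1}{1368} = - \frac{2045}{456}$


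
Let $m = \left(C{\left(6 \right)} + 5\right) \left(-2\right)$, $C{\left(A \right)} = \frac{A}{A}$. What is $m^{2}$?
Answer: $144$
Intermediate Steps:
$C{\left(A \right)} = 1$
$m = -12$ ($m = \left(1 + 5\right) \left(-2\right) = 6 \left(-2\right) = -12$)
$m^{2} = \left(-12\right)^{2} = 144$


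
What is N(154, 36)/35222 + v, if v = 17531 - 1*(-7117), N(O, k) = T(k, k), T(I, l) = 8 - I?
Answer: 434075914/17611 ≈ 24648.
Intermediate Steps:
N(O, k) = 8 - k
v = 24648 (v = 17531 + 7117 = 24648)
N(154, 36)/35222 + v = (8 - 1*36)/35222 + 24648 = (8 - 36)*(1/35222) + 24648 = -28*1/35222 + 24648 = -14/17611 + 24648 = 434075914/17611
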